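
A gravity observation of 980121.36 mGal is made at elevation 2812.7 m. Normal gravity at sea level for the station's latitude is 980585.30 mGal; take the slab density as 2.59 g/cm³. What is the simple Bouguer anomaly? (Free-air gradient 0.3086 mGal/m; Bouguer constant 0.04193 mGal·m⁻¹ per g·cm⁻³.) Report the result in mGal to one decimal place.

98.6

Free-air correction = 0.3086 × 2812.7 = 868.00 mGal
Free-air anomaly = 980121.36 − 980585.30 + (868.00) = 404.06 mGal
Bouguer slab correction = 0.04193 × 2.59 × 2812.7 = 305.46 mGal
Simple Bouguer anomaly = 404.06 − (305.46) = 98.60 mGal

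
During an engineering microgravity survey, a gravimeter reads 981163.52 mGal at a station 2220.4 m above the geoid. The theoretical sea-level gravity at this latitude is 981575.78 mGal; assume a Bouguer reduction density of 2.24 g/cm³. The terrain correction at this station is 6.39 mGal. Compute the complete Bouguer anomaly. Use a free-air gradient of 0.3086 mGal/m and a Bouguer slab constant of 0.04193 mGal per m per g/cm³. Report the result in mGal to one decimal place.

Free-air correction = 0.3086 × 2220.4 = 685.22 mGal
Free-air anomaly = 981163.52 − 981575.78 + (685.22) = 272.96 mGal
Bouguer slab correction = 0.04193 × 2.24 × 2220.4 = 208.55 mGal
Simple Bouguer anomaly = 272.96 − (208.55) = 64.41 mGal
Complete Bouguer anomaly = 64.41 + 6.39 = 70.80 mGal

70.8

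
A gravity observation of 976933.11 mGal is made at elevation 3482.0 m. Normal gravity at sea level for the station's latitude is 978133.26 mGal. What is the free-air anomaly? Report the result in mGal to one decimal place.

Free-air correction = 0.3086 × 3482.0 = 1074.55 mGal
Free-air anomaly = 976933.11 − 978133.26 + (1074.55) = -125.60 mGal

-125.6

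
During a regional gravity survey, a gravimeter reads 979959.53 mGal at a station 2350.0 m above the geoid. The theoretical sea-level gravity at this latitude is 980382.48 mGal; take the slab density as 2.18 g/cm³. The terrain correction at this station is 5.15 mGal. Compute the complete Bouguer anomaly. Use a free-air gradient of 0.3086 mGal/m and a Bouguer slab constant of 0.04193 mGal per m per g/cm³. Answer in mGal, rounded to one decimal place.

Free-air correction = 0.3086 × 2350.0 = 725.21 mGal
Free-air anomaly = 979959.53 − 980382.48 + (725.21) = 302.26 mGal
Bouguer slab correction = 0.04193 × 2.18 × 2350.0 = 214.81 mGal
Simple Bouguer anomaly = 302.26 − (214.81) = 87.45 mGal
Complete Bouguer anomaly = 87.45 + 5.15 = 92.60 mGal

92.6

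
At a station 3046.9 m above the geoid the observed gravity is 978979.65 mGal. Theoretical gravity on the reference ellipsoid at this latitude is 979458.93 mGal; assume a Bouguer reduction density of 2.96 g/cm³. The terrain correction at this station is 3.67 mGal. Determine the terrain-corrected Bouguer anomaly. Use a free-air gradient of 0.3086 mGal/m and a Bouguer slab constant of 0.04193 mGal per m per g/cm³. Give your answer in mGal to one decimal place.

Free-air correction = 0.3086 × 3046.9 = 940.27 mGal
Free-air anomaly = 978979.65 − 979458.93 + (940.27) = 460.99 mGal
Bouguer slab correction = 0.04193 × 2.96 × 3046.9 = 378.16 mGal
Simple Bouguer anomaly = 460.99 − (378.16) = 82.83 mGal
Complete Bouguer anomaly = 82.83 + 3.67 = 86.50 mGal

86.5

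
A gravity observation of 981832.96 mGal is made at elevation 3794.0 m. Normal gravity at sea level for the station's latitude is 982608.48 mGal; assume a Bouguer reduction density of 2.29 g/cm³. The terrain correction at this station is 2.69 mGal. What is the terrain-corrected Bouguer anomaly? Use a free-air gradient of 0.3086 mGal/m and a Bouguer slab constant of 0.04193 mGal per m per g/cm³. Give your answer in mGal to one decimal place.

33.7

Free-air correction = 0.3086 × 3794.0 = 1170.83 mGal
Free-air anomaly = 981832.96 − 982608.48 + (1170.83) = 395.31 mGal
Bouguer slab correction = 0.04193 × 2.29 × 3794.0 = 364.30 mGal
Simple Bouguer anomaly = 395.31 − (364.30) = 31.01 mGal
Complete Bouguer anomaly = 31.01 + 2.69 = 33.70 mGal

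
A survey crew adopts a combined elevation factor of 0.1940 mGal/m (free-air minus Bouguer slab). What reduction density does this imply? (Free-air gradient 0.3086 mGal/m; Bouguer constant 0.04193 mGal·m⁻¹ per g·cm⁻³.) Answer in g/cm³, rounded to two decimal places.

0.1940 = 0.3086 − 0.04193 × ρ
ρ = (0.3086 − 0.1940) / 0.04193 = 2.73 g/cm³

2.73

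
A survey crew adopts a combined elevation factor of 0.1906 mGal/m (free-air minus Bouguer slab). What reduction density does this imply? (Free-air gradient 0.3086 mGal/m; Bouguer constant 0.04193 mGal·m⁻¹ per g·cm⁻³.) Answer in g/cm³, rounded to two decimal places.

2.81

0.1906 = 0.3086 − 0.04193 × ρ
ρ = (0.3086 − 0.1906) / 0.04193 = 2.81 g/cm³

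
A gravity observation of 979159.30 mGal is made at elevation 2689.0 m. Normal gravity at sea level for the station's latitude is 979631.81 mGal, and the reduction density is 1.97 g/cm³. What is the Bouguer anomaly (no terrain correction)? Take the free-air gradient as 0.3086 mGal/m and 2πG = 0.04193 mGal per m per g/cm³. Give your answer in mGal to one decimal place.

135.2

Free-air correction = 0.3086 × 2689.0 = 829.83 mGal
Free-air anomaly = 979159.30 − 979631.81 + (829.83) = 357.32 mGal
Bouguer slab correction = 0.04193 × 1.97 × 2689.0 = 222.12 mGal
Simple Bouguer anomaly = 357.32 − (222.12) = 135.20 mGal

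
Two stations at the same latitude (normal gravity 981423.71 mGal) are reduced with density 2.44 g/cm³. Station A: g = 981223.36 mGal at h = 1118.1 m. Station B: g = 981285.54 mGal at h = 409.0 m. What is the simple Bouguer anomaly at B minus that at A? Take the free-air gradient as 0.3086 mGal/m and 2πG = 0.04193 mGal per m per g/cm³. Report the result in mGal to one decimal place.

-84.1

Δg_SB(A) = 981223.36 − 981423.71 + 0.3086×1118.1 − 0.04193×2.44×1118.1 = 30.30 mGal
Δg_SB(B) = 981285.54 − 981423.71 + 0.3086×409.0 − 0.04193×2.44×409.0 = -53.80 mGal
Difference = -53.80 − (30.30) = -84.10 mGal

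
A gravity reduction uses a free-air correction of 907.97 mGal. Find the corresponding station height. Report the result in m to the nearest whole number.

2942

h = 907.97 / 0.3086 = 2942.22 m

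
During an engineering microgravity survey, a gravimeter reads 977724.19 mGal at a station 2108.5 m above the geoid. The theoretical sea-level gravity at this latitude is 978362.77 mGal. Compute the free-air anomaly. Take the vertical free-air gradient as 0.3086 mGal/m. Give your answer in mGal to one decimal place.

Free-air correction = 0.3086 × 2108.5 = 650.68 mGal
Free-air anomaly = 977724.19 − 978362.77 + (650.68) = 12.10 mGal

12.1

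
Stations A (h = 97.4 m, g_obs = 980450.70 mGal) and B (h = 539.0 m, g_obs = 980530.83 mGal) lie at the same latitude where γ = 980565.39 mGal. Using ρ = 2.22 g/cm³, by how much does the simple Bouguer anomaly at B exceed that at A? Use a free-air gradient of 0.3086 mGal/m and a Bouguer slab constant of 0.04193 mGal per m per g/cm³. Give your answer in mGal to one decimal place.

Δg_SB(A) = 980450.70 − 980565.39 + 0.3086×97.4 − 0.04193×2.22×97.4 = -93.70 mGal
Δg_SB(B) = 980530.83 − 980565.39 + 0.3086×539.0 − 0.04193×2.22×539.0 = 81.60 mGal
Difference = 81.60 − (-93.70) = 175.30 mGal

175.3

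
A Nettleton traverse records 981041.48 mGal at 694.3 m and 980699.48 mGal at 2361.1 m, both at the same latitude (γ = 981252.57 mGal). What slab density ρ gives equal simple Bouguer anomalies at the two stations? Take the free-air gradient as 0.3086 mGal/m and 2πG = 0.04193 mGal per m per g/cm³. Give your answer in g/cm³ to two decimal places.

2.47

Δg_obs = 980699.48 − 981041.48 = -342.00 mGal over Δh = 2361.1 − 694.3 = 1666.8 m
Equal Bouguer anomalies ⇒ Δg_obs + (0.3086 − 0.04193ρ)·Δh = 0
0.3086 − 0.04193ρ = −Δg_obs/Δh = 0.20518
ρ = (0.3086 − 0.20518) / 0.04193 = 2.47 g/cm³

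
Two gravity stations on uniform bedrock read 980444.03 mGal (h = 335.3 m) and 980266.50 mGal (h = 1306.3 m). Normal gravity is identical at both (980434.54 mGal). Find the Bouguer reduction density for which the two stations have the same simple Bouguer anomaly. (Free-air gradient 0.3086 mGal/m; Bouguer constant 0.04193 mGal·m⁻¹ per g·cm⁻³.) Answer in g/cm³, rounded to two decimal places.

3.00

Δg_obs = 980266.50 − 980444.03 = -177.53 mGal over Δh = 1306.3 − 335.3 = 971.0 m
Equal Bouguer anomalies ⇒ Δg_obs + (0.3086 − 0.04193ρ)·Δh = 0
0.3086 − 0.04193ρ = −Δg_obs/Δh = 0.18283
ρ = (0.3086 − 0.18283) / 0.04193 = 3.00 g/cm³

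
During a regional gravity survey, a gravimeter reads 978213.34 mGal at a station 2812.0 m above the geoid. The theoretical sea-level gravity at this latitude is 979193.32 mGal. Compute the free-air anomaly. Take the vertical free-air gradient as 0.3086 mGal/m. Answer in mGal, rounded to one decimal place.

Free-air correction = 0.3086 × 2812.0 = 867.78 mGal
Free-air anomaly = 978213.34 − 979193.32 + (867.78) = -112.20 mGal

-112.2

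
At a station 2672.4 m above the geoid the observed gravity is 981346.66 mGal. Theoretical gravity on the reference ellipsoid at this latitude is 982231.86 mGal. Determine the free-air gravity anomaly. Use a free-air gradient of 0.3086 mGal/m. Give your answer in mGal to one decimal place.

-60.5

Free-air correction = 0.3086 × 2672.4 = 824.70 mGal
Free-air anomaly = 981346.66 − 982231.86 + (824.70) = -60.50 mGal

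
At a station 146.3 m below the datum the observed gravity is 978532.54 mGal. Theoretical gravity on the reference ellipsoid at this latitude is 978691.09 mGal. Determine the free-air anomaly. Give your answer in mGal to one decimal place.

-203.7

Free-air correction = 0.3086 × -146.3 = -45.15 mGal
Free-air anomaly = 978532.54 − 978691.09 + (-45.15) = -203.70 mGal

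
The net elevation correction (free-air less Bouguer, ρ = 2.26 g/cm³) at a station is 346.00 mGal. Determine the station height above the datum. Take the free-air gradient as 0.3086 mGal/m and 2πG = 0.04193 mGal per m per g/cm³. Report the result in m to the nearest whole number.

Combined gradient = 0.3086 − 0.04193 × 2.26 = 0.2138382 mGal/m
h = 346.00 / 0.2138382 = 1618.05 m

1618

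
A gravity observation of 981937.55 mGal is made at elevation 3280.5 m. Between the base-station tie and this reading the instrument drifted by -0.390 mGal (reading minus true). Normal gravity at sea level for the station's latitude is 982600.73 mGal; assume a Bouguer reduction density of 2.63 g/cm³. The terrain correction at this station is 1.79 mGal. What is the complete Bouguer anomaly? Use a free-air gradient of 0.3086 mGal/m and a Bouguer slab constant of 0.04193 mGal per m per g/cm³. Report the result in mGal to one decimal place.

-10.4

Drift-corrected reading = 981937.55 − (-0.390) = 981937.940 mGal
Free-air correction = 0.3086 × 3280.5 = 1012.36 mGal
Free-air anomaly = 981937.940 − 982600.73 + (1012.36) = 349.570 mGal
Bouguer slab correction = 0.04193 × 2.63 × 3280.5 = 361.76 mGal
Simple Bouguer anomaly = 349.570 − (361.76) = -12.190 mGal
Complete Bouguer anomaly = -12.190 + 1.79 = -10.400 mGal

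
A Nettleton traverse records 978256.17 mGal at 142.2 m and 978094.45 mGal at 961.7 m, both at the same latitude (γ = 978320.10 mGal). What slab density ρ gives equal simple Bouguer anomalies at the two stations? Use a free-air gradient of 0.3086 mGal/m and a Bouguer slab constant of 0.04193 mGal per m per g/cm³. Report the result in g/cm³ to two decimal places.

2.65

Δg_obs = 978094.45 − 978256.17 = -161.72 mGal over Δh = 961.7 − 142.2 = 819.5 m
Equal Bouguer anomalies ⇒ Δg_obs + (0.3086 − 0.04193ρ)·Δh = 0
0.3086 − 0.04193ρ = −Δg_obs/Δh = 0.19734
ρ = (0.3086 − 0.19734) / 0.04193 = 2.65 g/cm³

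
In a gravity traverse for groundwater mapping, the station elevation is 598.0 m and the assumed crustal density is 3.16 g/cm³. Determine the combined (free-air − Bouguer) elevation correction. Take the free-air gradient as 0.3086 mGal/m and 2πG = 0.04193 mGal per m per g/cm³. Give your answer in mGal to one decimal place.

105.3

Combined gradient = 0.3086 − 0.04193 × 3.16 = 0.1761012 mGal/m
Combined elevation correction = 0.1761012 × 598.0 = 105.3 mGal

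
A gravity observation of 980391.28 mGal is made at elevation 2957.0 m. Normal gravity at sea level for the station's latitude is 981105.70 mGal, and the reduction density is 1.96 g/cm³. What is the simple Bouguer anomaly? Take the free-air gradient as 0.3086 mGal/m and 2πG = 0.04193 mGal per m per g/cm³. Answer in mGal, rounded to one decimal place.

Free-air correction = 0.3086 × 2957.0 = 912.53 mGal
Free-air anomaly = 980391.28 − 981105.70 + (912.53) = 198.11 mGal
Bouguer slab correction = 0.04193 × 1.96 × 2957.0 = 243.01 mGal
Simple Bouguer anomaly = 198.11 − (243.01) = -44.90 mGal

-44.9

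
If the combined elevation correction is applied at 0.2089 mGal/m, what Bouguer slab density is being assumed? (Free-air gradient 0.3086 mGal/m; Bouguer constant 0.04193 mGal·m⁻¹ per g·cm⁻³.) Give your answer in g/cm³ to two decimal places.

0.2089 = 0.3086 − 0.04193 × ρ
ρ = (0.3086 − 0.2089) / 0.04193 = 2.38 g/cm³

2.38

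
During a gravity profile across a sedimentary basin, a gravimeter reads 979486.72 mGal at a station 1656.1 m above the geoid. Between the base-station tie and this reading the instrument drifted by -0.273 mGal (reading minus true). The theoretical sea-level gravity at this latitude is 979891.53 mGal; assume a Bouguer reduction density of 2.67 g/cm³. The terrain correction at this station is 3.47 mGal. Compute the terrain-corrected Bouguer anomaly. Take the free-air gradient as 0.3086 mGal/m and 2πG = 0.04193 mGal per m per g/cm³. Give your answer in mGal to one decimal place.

Drift-corrected reading = 979486.72 − (-0.273) = 979486.993 mGal
Free-air correction = 0.3086 × 1656.1 = 511.07 mGal
Free-air anomaly = 979486.993 − 979891.53 + (511.07) = 106.533 mGal
Bouguer slab correction = 0.04193 × 2.67 × 1656.1 = 185.41 mGal
Simple Bouguer anomaly = 106.533 − (185.41) = -78.877 mGal
Complete Bouguer anomaly = -78.877 + 3.47 = -75.407 mGal

-75.4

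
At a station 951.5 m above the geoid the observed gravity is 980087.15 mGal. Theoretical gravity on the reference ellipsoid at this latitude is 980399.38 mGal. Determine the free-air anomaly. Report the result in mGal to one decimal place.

-18.6

Free-air correction = 0.3086 × 951.5 = 293.63 mGal
Free-air anomaly = 980087.15 − 980399.38 + (293.63) = -18.60 mGal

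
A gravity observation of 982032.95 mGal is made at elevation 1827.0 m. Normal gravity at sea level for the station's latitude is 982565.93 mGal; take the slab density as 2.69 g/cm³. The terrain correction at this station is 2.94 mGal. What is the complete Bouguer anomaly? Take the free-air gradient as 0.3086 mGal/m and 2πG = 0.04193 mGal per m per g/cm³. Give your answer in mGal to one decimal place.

Free-air correction = 0.3086 × 1827.0 = 563.81 mGal
Free-air anomaly = 982032.95 − 982565.93 + (563.81) = 30.83 mGal
Bouguer slab correction = 0.04193 × 2.69 × 1827.0 = 206.07 mGal
Simple Bouguer anomaly = 30.83 − (206.07) = -175.24 mGal
Complete Bouguer anomaly = -175.24 + 2.94 = -172.30 mGal

-172.3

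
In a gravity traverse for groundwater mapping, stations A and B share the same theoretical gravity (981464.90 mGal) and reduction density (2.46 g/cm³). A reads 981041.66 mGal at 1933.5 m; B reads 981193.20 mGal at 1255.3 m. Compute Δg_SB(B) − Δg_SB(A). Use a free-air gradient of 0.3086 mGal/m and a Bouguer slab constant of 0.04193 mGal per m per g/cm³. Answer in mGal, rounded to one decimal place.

12.2

Δg_SB(A) = 981041.66 − 981464.90 + 0.3086×1933.5 − 0.04193×2.46×1933.5 = -26.00 mGal
Δg_SB(B) = 981193.20 − 981464.90 + 0.3086×1255.3 − 0.04193×2.46×1255.3 = -13.80 mGal
Difference = -13.80 − (-26.00) = 12.20 mGal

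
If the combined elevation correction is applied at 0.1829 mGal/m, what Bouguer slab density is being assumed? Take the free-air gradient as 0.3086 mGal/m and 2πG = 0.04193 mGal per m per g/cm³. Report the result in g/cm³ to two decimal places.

3.00

0.1829 = 0.3086 − 0.04193 × ρ
ρ = (0.3086 − 0.1829) / 0.04193 = 3.00 g/cm³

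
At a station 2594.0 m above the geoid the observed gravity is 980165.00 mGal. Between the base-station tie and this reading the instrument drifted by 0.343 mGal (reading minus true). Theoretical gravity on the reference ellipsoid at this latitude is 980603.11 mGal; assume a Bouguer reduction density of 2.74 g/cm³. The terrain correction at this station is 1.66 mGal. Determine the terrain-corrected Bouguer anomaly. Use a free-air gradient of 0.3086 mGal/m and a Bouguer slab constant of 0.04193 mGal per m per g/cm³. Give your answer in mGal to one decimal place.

65.7

Drift-corrected reading = 980165.00 − (0.343) = 980164.657 mGal
Free-air correction = 0.3086 × 2594.0 = 800.51 mGal
Free-air anomaly = 980164.657 − 980603.11 + (800.51) = 362.057 mGal
Bouguer slab correction = 0.04193 × 2.74 × 2594.0 = 298.02 mGal
Simple Bouguer anomaly = 362.057 − (298.02) = 64.037 mGal
Complete Bouguer anomaly = 64.037 + 1.66 = 65.697 mGal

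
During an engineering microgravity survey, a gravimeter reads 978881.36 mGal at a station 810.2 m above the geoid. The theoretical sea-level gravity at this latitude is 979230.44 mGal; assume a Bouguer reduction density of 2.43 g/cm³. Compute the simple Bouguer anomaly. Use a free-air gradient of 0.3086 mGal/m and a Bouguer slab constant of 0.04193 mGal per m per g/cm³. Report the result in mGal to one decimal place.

-181.6

Free-air correction = 0.3086 × 810.2 = 250.03 mGal
Free-air anomaly = 978881.36 − 979230.44 + (250.03) = -99.05 mGal
Bouguer slab correction = 0.04193 × 2.43 × 810.2 = 82.55 mGal
Simple Bouguer anomaly = -99.05 − (82.55) = -181.60 mGal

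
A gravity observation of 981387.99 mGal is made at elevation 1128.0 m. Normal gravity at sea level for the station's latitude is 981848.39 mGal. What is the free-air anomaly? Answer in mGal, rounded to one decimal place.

-112.3

Free-air correction = 0.3086 × 1128.0 = 348.10 mGal
Free-air anomaly = 981387.99 − 981848.39 + (348.10) = -112.30 mGal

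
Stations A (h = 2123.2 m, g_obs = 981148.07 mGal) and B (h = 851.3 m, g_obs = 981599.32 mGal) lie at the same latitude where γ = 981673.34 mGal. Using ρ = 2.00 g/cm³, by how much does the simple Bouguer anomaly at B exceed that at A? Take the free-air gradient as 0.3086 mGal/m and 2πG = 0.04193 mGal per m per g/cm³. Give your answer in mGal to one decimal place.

165.4

Δg_SB(A) = 981148.07 − 981673.34 + 0.3086×2123.2 − 0.04193×2.00×2123.2 = -48.10 mGal
Δg_SB(B) = 981599.32 − 981673.34 + 0.3086×851.3 − 0.04193×2.00×851.3 = 117.30 mGal
Difference = 117.30 − (-48.10) = 165.40 mGal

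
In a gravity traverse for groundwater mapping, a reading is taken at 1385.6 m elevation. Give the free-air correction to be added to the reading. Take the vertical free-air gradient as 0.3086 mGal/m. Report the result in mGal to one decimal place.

427.6

Free-air correction = 0.3086 × 1385.6 = 427.6 mGal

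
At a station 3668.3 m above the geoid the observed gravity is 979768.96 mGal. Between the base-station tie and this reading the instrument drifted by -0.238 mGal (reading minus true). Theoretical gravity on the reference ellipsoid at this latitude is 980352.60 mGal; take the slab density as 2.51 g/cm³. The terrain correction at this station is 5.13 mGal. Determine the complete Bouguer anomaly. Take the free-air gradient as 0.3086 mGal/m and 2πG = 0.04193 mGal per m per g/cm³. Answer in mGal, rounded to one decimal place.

167.7

Drift-corrected reading = 979768.96 − (-0.238) = 979769.198 mGal
Free-air correction = 0.3086 × 3668.3 = 1132.04 mGal
Free-air anomaly = 979769.198 − 980352.60 + (1132.04) = 548.638 mGal
Bouguer slab correction = 0.04193 × 2.51 × 3668.3 = 386.07 mGal
Simple Bouguer anomaly = 548.638 − (386.07) = 162.568 mGal
Complete Bouguer anomaly = 162.568 + 5.13 = 167.698 mGal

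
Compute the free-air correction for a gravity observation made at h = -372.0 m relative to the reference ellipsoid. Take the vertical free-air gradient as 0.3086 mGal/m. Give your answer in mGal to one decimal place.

-114.8

Free-air correction = 0.3086 × -372.0 = -114.8 mGal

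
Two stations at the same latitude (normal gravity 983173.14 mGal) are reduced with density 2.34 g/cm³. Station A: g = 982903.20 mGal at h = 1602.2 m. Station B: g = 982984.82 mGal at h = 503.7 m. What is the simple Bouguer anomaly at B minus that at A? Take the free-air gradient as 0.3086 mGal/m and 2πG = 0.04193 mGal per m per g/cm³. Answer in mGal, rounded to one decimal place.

Δg_SB(A) = 982903.20 − 983173.14 + 0.3086×1602.2 − 0.04193×2.34×1602.2 = 67.30 mGal
Δg_SB(B) = 982984.82 − 983173.14 + 0.3086×503.7 − 0.04193×2.34×503.7 = -82.30 mGal
Difference = -82.30 − (67.30) = -149.60 mGal

-149.6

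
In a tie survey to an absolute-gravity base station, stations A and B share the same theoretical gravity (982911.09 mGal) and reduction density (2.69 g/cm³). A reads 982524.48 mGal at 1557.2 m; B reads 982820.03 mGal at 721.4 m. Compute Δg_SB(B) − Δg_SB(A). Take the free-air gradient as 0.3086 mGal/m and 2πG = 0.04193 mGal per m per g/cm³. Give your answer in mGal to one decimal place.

Δg_SB(A) = 982524.48 − 982911.09 + 0.3086×1557.2 − 0.04193×2.69×1557.2 = -81.70 mGal
Δg_SB(B) = 982820.03 − 982911.09 + 0.3086×721.4 − 0.04193×2.69×721.4 = 50.20 mGal
Difference = 50.20 − (-81.70) = 131.90 mGal

131.9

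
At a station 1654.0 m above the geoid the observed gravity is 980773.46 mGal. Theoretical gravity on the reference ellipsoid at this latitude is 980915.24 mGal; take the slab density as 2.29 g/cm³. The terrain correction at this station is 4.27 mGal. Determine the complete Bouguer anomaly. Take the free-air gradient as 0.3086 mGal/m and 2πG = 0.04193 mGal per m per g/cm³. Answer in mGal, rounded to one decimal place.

Free-air correction = 0.3086 × 1654.0 = 510.42 mGal
Free-air anomaly = 980773.46 − 980915.24 + (510.42) = 368.64 mGal
Bouguer slab correction = 0.04193 × 2.29 × 1654.0 = 158.82 mGal
Simple Bouguer anomaly = 368.64 − (158.82) = 209.82 mGal
Complete Bouguer anomaly = 209.82 + 4.27 = 214.09 mGal

214.1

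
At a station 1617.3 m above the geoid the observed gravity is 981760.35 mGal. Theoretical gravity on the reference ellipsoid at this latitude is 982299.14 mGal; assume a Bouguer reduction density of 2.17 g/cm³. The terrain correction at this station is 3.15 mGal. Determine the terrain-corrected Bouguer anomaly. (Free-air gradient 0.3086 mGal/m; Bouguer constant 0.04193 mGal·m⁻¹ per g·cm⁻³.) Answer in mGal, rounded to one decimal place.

Free-air correction = 0.3086 × 1617.3 = 499.10 mGal
Free-air anomaly = 981760.35 − 982299.14 + (499.10) = -39.69 mGal
Bouguer slab correction = 0.04193 × 2.17 × 1617.3 = 147.16 mGal
Simple Bouguer anomaly = -39.69 − (147.16) = -186.85 mGal
Complete Bouguer anomaly = -186.85 + 3.15 = -183.70 mGal

-183.7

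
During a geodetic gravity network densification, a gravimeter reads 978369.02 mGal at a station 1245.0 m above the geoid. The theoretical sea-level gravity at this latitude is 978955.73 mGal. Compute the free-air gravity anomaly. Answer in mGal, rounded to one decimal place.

-202.5

Free-air correction = 0.3086 × 1245.0 = 384.21 mGal
Free-air anomaly = 978369.02 − 978955.73 + (384.21) = -202.50 mGal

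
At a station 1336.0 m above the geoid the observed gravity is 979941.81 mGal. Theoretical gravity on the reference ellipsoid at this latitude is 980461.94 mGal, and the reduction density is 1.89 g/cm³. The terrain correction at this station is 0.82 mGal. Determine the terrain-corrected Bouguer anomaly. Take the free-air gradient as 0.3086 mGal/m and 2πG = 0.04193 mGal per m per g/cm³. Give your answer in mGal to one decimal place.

-212.9

Free-air correction = 0.3086 × 1336.0 = 412.29 mGal
Free-air anomaly = 979941.81 − 980461.94 + (412.29) = -107.84 mGal
Bouguer slab correction = 0.04193 × 1.89 × 1336.0 = 105.87 mGal
Simple Bouguer anomaly = -107.84 − (105.87) = -213.71 mGal
Complete Bouguer anomaly = -213.71 + 0.82 = -212.89 mGal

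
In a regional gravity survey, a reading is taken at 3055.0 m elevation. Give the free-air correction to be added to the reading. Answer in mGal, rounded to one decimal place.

Free-air correction = 0.3086 × 3055.0 = 942.8 mGal

942.8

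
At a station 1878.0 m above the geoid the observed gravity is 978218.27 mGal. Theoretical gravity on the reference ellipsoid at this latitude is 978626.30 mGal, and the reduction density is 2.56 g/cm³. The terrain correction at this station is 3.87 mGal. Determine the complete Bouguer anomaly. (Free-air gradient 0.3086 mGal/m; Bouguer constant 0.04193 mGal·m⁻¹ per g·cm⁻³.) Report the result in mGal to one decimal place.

Free-air correction = 0.3086 × 1878.0 = 579.55 mGal
Free-air anomaly = 978218.27 − 978626.30 + (579.55) = 171.52 mGal
Bouguer slab correction = 0.04193 × 2.56 × 1878.0 = 201.59 mGal
Simple Bouguer anomaly = 171.52 − (201.59) = -30.07 mGal
Complete Bouguer anomaly = -30.07 + 3.87 = -26.20 mGal

-26.2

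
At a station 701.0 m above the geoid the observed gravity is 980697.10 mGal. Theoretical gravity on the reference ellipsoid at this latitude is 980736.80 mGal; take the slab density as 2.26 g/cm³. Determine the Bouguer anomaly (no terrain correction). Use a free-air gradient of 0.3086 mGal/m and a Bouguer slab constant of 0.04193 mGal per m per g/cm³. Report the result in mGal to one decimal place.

110.2

Free-air correction = 0.3086 × 701.0 = 216.33 mGal
Free-air anomaly = 980697.10 − 980736.80 + (216.33) = 176.63 mGal
Bouguer slab correction = 0.04193 × 2.26 × 701.0 = 66.43 mGal
Simple Bouguer anomaly = 176.63 − (66.43) = 110.20 mGal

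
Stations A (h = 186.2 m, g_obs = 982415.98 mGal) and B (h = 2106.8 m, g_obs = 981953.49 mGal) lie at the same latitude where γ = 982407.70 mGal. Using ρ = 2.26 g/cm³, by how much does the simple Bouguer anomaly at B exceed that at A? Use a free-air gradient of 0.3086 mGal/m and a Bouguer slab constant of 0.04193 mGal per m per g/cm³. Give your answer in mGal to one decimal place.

-51.8

Δg_SB(A) = 982415.98 − 982407.70 + 0.3086×186.2 − 0.04193×2.26×186.2 = 48.10 mGal
Δg_SB(B) = 981953.49 − 982407.70 + 0.3086×2106.8 − 0.04193×2.26×2106.8 = -3.70 mGal
Difference = -3.70 − (48.10) = -51.80 mGal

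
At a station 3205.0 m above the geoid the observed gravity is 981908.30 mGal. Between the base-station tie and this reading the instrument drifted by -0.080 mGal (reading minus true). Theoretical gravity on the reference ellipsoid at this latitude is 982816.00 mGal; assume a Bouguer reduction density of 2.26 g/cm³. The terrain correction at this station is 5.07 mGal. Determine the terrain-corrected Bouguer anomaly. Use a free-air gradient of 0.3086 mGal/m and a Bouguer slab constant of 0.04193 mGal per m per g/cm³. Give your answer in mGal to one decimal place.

-217.2

Drift-corrected reading = 981908.30 − (-0.080) = 981908.380 mGal
Free-air correction = 0.3086 × 3205.0 = 989.06 mGal
Free-air anomaly = 981908.380 − 982816.00 + (989.06) = 81.440 mGal
Bouguer slab correction = 0.04193 × 2.26 × 3205.0 = 303.71 mGal
Simple Bouguer anomaly = 81.440 − (303.71) = -222.270 mGal
Complete Bouguer anomaly = -222.270 + 5.07 = -217.200 mGal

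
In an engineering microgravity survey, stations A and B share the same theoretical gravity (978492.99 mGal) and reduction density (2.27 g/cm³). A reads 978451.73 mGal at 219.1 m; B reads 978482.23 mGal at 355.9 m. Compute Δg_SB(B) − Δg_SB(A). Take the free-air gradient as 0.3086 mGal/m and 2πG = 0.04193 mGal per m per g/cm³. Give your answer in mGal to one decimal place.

Δg_SB(A) = 978451.73 − 978492.99 + 0.3086×219.1 − 0.04193×2.27×219.1 = 5.50 mGal
Δg_SB(B) = 978482.23 − 978492.99 + 0.3086×355.9 − 0.04193×2.27×355.9 = 65.20 mGal
Difference = 65.20 − (5.50) = 59.70 mGal

59.7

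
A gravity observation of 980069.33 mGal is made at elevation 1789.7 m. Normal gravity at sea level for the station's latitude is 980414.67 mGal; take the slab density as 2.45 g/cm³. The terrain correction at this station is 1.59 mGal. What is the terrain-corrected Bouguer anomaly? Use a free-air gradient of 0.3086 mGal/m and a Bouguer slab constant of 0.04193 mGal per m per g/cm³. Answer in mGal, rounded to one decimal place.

Free-air correction = 0.3086 × 1789.7 = 552.30 mGal
Free-air anomaly = 980069.33 − 980414.67 + (552.30) = 206.96 mGal
Bouguer slab correction = 0.04193 × 2.45 × 1789.7 = 183.85 mGal
Simple Bouguer anomaly = 206.96 − (183.85) = 23.11 mGal
Complete Bouguer anomaly = 23.11 + 1.59 = 24.70 mGal

24.7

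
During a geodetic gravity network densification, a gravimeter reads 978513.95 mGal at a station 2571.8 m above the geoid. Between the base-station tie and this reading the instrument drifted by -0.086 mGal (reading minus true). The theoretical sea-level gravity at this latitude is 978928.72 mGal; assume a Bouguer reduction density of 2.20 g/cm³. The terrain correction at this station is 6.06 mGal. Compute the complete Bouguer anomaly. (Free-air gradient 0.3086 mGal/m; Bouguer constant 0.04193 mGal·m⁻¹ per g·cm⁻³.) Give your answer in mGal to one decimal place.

Drift-corrected reading = 978513.95 − (-0.086) = 978514.036 mGal
Free-air correction = 0.3086 × 2571.8 = 793.66 mGal
Free-air anomaly = 978514.036 − 978928.72 + (793.66) = 378.976 mGal
Bouguer slab correction = 0.04193 × 2.20 × 2571.8 = 237.24 mGal
Simple Bouguer anomaly = 378.976 − (237.24) = 141.736 mGal
Complete Bouguer anomaly = 141.736 + 6.06 = 147.796 mGal

147.8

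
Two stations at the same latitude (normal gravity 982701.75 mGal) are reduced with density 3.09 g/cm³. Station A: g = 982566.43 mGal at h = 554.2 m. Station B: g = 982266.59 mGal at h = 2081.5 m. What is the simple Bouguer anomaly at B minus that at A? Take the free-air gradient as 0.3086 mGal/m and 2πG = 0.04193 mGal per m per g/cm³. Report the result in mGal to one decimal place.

-26.4

Δg_SB(A) = 982566.43 − 982701.75 + 0.3086×554.2 − 0.04193×3.09×554.2 = -36.10 mGal
Δg_SB(B) = 982266.59 − 982701.75 + 0.3086×2081.5 − 0.04193×3.09×2081.5 = -62.50 mGal
Difference = -62.50 − (-36.10) = -26.40 mGal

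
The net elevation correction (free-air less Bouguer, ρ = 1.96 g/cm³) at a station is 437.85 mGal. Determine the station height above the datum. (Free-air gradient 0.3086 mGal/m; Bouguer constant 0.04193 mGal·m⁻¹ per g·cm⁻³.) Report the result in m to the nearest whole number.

1934

Combined gradient = 0.3086 − 0.04193 × 1.96 = 0.2264172 mGal/m
h = 437.85 / 0.2264172 = 1933.82 m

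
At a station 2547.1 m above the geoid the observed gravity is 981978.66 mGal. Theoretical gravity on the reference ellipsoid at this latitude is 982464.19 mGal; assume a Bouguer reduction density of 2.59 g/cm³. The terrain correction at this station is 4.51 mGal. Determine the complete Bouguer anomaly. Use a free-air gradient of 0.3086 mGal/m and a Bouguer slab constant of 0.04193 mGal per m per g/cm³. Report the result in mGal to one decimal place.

Free-air correction = 0.3086 × 2547.1 = 786.04 mGal
Free-air anomaly = 981978.66 − 982464.19 + (786.04) = 300.51 mGal
Bouguer slab correction = 0.04193 × 2.59 × 2547.1 = 276.61 mGal
Simple Bouguer anomaly = 300.51 − (276.61) = 23.90 mGal
Complete Bouguer anomaly = 23.90 + 4.51 = 28.41 mGal

28.4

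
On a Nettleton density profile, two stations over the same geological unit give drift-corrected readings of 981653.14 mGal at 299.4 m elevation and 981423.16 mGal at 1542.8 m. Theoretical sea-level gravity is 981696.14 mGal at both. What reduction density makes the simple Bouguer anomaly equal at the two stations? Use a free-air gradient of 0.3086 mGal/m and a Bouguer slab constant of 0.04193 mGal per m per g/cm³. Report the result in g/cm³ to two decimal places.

Δg_obs = 981423.16 − 981653.14 = -229.98 mGal over Δh = 1542.8 − 299.4 = 1243.4 m
Equal Bouguer anomalies ⇒ Δg_obs + (0.3086 − 0.04193ρ)·Δh = 0
0.3086 − 0.04193ρ = −Δg_obs/Δh = 0.18496
ρ = (0.3086 − 0.18496) / 0.04193 = 2.95 g/cm³

2.95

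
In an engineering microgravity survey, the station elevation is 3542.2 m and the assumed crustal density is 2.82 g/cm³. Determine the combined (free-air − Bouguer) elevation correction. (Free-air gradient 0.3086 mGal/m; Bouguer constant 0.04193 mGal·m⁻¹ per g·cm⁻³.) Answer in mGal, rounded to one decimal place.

Combined gradient = 0.3086 − 0.04193 × 2.82 = 0.1903574 mGal/m
Combined elevation correction = 0.1903574 × 3542.2 = 674.3 mGal

674.3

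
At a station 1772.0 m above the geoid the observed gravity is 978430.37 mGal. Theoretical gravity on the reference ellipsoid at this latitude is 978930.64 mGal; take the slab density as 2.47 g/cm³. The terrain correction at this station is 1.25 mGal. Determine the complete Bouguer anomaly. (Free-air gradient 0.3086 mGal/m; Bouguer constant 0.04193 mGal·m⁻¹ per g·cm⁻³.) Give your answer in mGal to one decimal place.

Free-air correction = 0.3086 × 1772.0 = 546.84 mGal
Free-air anomaly = 978430.37 − 978930.64 + (546.84) = 46.57 mGal
Bouguer slab correction = 0.04193 × 2.47 × 1772.0 = 183.52 mGal
Simple Bouguer anomaly = 46.57 − (183.52) = -136.95 mGal
Complete Bouguer anomaly = -136.95 + 1.25 = -135.70 mGal

-135.7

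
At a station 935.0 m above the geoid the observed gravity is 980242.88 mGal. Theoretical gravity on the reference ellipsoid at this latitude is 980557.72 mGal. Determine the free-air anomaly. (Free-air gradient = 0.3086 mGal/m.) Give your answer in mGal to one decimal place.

Free-air correction = 0.3086 × 935.0 = 288.54 mGal
Free-air anomaly = 980242.88 − 980557.72 + (288.54) = -26.30 mGal

-26.3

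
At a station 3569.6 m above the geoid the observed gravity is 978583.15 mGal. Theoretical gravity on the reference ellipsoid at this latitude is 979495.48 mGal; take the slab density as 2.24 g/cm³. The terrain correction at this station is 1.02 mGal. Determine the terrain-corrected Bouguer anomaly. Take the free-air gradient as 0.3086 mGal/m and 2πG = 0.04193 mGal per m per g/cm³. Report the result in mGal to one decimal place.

-145.0

Free-air correction = 0.3086 × 3569.6 = 1101.58 mGal
Free-air anomaly = 978583.15 − 979495.48 + (1101.58) = 189.25 mGal
Bouguer slab correction = 0.04193 × 2.24 × 3569.6 = 335.27 mGal
Simple Bouguer anomaly = 189.25 − (335.27) = -146.02 mGal
Complete Bouguer anomaly = -146.02 + 1.02 = -145.00 mGal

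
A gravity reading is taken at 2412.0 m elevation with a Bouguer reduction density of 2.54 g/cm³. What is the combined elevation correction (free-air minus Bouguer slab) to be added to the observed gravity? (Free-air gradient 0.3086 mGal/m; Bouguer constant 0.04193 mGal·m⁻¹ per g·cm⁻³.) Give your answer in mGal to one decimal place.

487.5

Combined gradient = 0.3086 − 0.04193 × 2.54 = 0.2020978 mGal/m
Combined elevation correction = 0.2020978 × 2412.0 = 487.5 mGal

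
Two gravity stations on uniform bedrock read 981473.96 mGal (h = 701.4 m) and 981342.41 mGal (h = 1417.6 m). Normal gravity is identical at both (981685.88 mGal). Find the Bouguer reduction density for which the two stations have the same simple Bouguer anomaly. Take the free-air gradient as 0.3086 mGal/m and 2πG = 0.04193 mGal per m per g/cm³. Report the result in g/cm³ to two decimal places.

2.98

Δg_obs = 981342.41 − 981473.96 = -131.55 mGal over Δh = 1417.6 − 701.4 = 716.2 m
Equal Bouguer anomalies ⇒ Δg_obs + (0.3086 − 0.04193ρ)·Δh = 0
0.3086 − 0.04193ρ = −Δg_obs/Δh = 0.18368
ρ = (0.3086 − 0.18368) / 0.04193 = 2.98 g/cm³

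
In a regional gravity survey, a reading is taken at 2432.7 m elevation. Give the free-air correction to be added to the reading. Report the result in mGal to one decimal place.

750.7

Free-air correction = 0.3086 × 2432.7 = 750.7 mGal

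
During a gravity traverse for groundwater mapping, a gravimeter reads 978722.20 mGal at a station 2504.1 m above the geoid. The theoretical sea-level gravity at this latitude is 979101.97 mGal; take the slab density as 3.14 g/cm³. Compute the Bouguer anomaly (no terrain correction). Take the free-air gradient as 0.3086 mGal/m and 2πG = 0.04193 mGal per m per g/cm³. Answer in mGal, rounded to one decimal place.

Free-air correction = 0.3086 × 2504.1 = 772.77 mGal
Free-air anomaly = 978722.20 − 979101.97 + (772.77) = 393.00 mGal
Bouguer slab correction = 0.04193 × 3.14 × 2504.1 = 329.69 mGal
Simple Bouguer anomaly = 393.00 − (329.69) = 63.31 mGal

63.3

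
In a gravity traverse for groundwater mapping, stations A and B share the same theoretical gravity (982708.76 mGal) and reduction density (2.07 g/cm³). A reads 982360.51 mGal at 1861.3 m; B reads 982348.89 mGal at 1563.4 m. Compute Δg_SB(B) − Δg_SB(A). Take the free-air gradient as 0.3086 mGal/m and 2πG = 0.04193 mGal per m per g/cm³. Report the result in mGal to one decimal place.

Δg_SB(A) = 982360.51 − 982708.76 + 0.3086×1861.3 − 0.04193×2.07×1861.3 = 64.60 mGal
Δg_SB(B) = 982348.89 − 982708.76 + 0.3086×1563.4 − 0.04193×2.07×1563.4 = -13.10 mGal
Difference = -13.10 − (64.60) = -77.70 mGal

-77.7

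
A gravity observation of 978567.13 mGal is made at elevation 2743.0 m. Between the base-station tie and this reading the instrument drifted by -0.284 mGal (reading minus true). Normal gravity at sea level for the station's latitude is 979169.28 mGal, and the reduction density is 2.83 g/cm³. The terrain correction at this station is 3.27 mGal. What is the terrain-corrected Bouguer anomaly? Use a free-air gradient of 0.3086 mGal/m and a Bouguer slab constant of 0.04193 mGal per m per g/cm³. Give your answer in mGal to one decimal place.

-77.6

Drift-corrected reading = 978567.13 − (-0.284) = 978567.414 mGal
Free-air correction = 0.3086 × 2743.0 = 846.49 mGal
Free-air anomaly = 978567.414 − 979169.28 + (846.49) = 244.624 mGal
Bouguer slab correction = 0.04193 × 2.83 × 2743.0 = 325.49 mGal
Simple Bouguer anomaly = 244.624 − (325.49) = -80.866 mGal
Complete Bouguer anomaly = -80.866 + 3.27 = -77.596 mGal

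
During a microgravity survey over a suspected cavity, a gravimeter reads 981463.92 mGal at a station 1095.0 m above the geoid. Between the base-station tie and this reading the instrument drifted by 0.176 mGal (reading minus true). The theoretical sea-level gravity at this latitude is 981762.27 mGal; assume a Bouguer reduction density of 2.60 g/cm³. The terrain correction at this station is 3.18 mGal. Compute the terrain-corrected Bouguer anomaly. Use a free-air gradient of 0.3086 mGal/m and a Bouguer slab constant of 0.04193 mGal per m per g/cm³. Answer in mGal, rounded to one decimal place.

Drift-corrected reading = 981463.92 − (0.176) = 981463.744 mGal
Free-air correction = 0.3086 × 1095.0 = 337.92 mGal
Free-air anomaly = 981463.744 − 981762.27 + (337.92) = 39.394 mGal
Bouguer slab correction = 0.04193 × 2.60 × 1095.0 = 119.37 mGal
Simple Bouguer anomaly = 39.394 − (119.37) = -79.976 mGal
Complete Bouguer anomaly = -79.976 + 3.18 = -76.796 mGal

-76.8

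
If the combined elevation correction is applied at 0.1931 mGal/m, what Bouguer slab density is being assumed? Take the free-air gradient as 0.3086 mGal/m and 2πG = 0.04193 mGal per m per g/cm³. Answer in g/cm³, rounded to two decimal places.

0.1931 = 0.3086 − 0.04193 × ρ
ρ = (0.3086 − 0.1931) / 0.04193 = 2.75 g/cm³

2.75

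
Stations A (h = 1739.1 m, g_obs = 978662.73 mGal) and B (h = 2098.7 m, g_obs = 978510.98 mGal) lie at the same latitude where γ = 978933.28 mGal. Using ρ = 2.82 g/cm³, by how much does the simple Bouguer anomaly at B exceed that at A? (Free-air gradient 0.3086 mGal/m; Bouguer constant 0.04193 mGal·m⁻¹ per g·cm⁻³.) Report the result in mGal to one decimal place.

-83.3

Δg_SB(A) = 978662.73 − 978933.28 + 0.3086×1739.1 − 0.04193×2.82×1739.1 = 60.50 mGal
Δg_SB(B) = 978510.98 − 978933.28 + 0.3086×2098.7 − 0.04193×2.82×2098.7 = -22.80 mGal
Difference = -22.80 − (60.50) = -83.30 mGal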